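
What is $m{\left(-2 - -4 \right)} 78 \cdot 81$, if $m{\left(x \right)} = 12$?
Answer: $75816$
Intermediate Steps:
$m{\left(-2 - -4 \right)} 78 \cdot 81 = 12 \cdot 78 \cdot 81 = 936 \cdot 81 = 75816$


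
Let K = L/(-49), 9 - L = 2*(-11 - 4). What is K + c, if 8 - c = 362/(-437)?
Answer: 171999/21413 ≈ 8.0325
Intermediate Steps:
L = 39 (L = 9 - 2*(-11 - 4) = 9 - 2*(-15) = 9 - 1*(-30) = 9 + 30 = 39)
c = 3858/437 (c = 8 - 362/(-437) = 8 - 362*(-1)/437 = 8 - 1*(-362/437) = 8 + 362/437 = 3858/437 ≈ 8.8284)
K = -39/49 (K = 39/(-49) = 39*(-1/49) = -39/49 ≈ -0.79592)
K + c = -39/49 + 3858/437 = 171999/21413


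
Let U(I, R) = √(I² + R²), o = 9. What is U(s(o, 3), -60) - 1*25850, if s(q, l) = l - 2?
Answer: -25850 + √3601 ≈ -25790.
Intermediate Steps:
s(q, l) = -2 + l
U(s(o, 3), -60) - 1*25850 = √((-2 + 3)² + (-60)²) - 1*25850 = √(1² + 3600) - 25850 = √(1 + 3600) - 25850 = √3601 - 25850 = -25850 + √3601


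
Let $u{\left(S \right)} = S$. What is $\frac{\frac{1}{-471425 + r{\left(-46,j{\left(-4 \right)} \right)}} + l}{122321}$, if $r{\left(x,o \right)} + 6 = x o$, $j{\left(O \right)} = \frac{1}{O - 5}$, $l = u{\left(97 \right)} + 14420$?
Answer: $\frac{61593206652}{518987575393} \approx 0.11868$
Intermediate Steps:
$l = 14517$ ($l = 97 + 14420 = 14517$)
$j{\left(O \right)} = \frac{1}{-5 + O}$
$r{\left(x,o \right)} = -6 + o x$ ($r{\left(x,o \right)} = -6 + x o = -6 + o x$)
$\frac{\frac{1}{-471425 + r{\left(-46,j{\left(-4 \right)} \right)}} + l}{122321} = \frac{\frac{1}{-471425 - \left(6 - \frac{1}{-5 - 4} \left(-46\right)\right)} + 14517}{122321} = \left(\frac{1}{-471425 - \left(6 - \frac{1}{-9} \left(-46\right)\right)} + 14517\right) \frac{1}{122321} = \left(\frac{1}{-471425 - \frac{8}{9}} + 14517\right) \frac{1}{122321} = \left(\frac{1}{- \frac{4242833}{9}} + 14517\right) \frac{1}{122321} = \left(- \frac{9}{4242833} + 14517\right) \frac{1}{122321} = \frac{61593206652}{4242833} \cdot \frac{1}{122321} = \frac{61593206652}{518987575393}$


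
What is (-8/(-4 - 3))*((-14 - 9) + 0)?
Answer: -184/7 ≈ -26.286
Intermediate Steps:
(-8/(-4 - 3))*((-14 - 9) + 0) = (-8/(-7))*(-23 + 0) = -1/7*(-8)*(-23) = (8/7)*(-23) = -184/7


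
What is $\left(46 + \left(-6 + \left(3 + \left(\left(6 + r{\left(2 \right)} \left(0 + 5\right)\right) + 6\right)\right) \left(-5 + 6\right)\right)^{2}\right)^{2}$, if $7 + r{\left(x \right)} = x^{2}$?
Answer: $6724$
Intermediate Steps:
$r{\left(x \right)} = -7 + x^{2}$
$\left(46 + \left(-6 + \left(3 + \left(\left(6 + r{\left(2 \right)} \left(0 + 5\right)\right) + 6\right)\right) \left(-5 + 6\right)\right)^{2}\right)^{2} = \left(46 + \left(-6 + \left(3 + \left(\left(6 + \left(-7 + 2^{2}\right) \left(0 + 5\right)\right) + 6\right)\right) \left(-5 + 6\right)\right)^{2}\right)^{2} = \left(46 + \left(-6 + \left(3 + \left(\left(6 + \left(-7 + 4\right) 5\right) + 6\right)\right) 1\right)^{2}\right)^{2} = \left(46 + \left(-6 + \left(3 + \left(\left(6 - 15\right) + 6\right)\right) 1\right)^{2}\right)^{2} = \left(46 + \left(-6 + \left(3 + \left(-9 + 6\right)\right) 1\right)^{2}\right)^{2} = \left(46 + \left(-6 + \left(3 - 3\right) 1\right)^{2}\right)^{2} = \left(46 + \left(-6 + 0 \cdot 1\right)^{2}\right)^{2} = \left(46 + \left(-6 + 0\right)^{2}\right)^{2} = \left(46 + \left(-6\right)^{2}\right)^{2} = \left(46 + 36\right)^{2} = 82^{2} = 6724$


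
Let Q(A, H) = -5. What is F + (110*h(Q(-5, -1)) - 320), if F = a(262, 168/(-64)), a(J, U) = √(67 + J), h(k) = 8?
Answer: 560 + √329 ≈ 578.14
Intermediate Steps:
F = √329 (F = √(67 + 262) = √329 ≈ 18.138)
F + (110*h(Q(-5, -1)) - 320) = √329 + (110*8 - 320) = √329 + (880 - 320) = √329 + 560 = 560 + √329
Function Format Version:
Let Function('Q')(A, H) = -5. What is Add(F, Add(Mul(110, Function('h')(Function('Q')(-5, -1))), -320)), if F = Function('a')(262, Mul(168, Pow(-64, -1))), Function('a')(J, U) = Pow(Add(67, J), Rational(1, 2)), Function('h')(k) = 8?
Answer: Add(560, Pow(329, Rational(1, 2))) ≈ 578.14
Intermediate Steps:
F = Pow(329, Rational(1, 2)) (F = Pow(Add(67, 262), Rational(1, 2)) = Pow(329, Rational(1, 2)) ≈ 18.138)
Add(F, Add(Mul(110, Function('h')(Function('Q')(-5, -1))), -320)) = Add(Pow(329, Rational(1, 2)), Add(Mul(110, 8), -320)) = Add(Pow(329, Rational(1, 2)), Add(880, -320)) = Add(Pow(329, Rational(1, 2)), 560) = Add(560, Pow(329, Rational(1, 2)))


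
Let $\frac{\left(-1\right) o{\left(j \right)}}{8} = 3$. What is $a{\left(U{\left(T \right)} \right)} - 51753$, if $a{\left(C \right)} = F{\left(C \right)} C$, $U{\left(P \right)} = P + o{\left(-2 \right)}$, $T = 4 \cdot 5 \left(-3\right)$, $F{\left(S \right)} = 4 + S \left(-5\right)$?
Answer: $-87369$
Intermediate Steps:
$o{\left(j \right)} = -24$ ($o{\left(j \right)} = \left(-8\right) 3 = -24$)
$F{\left(S \right)} = 4 - 5 S$
$T = -60$ ($T = 20 \left(-3\right) = -60$)
$U{\left(P \right)} = -24 + P$ ($U{\left(P \right)} = P - 24 = -24 + P$)
$a{\left(C \right)} = C \left(4 - 5 C\right)$ ($a{\left(C \right)} = \left(4 - 5 C\right) C = C \left(4 - 5 C\right)$)
$a{\left(U{\left(T \right)} \right)} - 51753 = \left(-24 - 60\right) \left(4 - 5 \left(-24 - 60\right)\right) - 51753 = - 84 \left(4 - -420\right) - 51753 = - 84 \left(4 + 420\right) - 51753 = \left(-84\right) 424 - 51753 = -35616 - 51753 = -87369$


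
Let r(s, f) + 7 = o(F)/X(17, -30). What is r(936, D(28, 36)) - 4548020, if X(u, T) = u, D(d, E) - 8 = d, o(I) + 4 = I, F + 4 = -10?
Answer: -77316477/17 ≈ -4.5480e+6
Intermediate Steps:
F = -14 (F = -4 - 10 = -14)
o(I) = -4 + I
D(d, E) = 8 + d
r(s, f) = -137/17 (r(s, f) = -7 + (-4 - 14)/17 = -7 - 18*1/17 = -7 - 18/17 = -137/17)
r(936, D(28, 36)) - 4548020 = -137/17 - 4548020 = -77316477/17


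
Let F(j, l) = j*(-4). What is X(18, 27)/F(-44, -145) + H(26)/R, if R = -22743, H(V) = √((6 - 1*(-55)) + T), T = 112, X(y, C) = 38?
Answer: 19/88 - √173/22743 ≈ 0.21533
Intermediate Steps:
H(V) = √173 (H(V) = √((6 - 1*(-55)) + 112) = √((6 + 55) + 112) = √(61 + 112) = √173)
F(j, l) = -4*j
X(18, 27)/F(-44, -145) + H(26)/R = 38/((-4*(-44))) + √173/(-22743) = 38/176 + √173*(-1/22743) = 38*(1/176) - √173/22743 = 19/88 - √173/22743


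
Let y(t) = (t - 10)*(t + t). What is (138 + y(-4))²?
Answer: 62500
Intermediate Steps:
y(t) = 2*t*(-10 + t) (y(t) = (-10 + t)*(2*t) = 2*t*(-10 + t))
(138 + y(-4))² = (138 + 2*(-4)*(-10 - 4))² = (138 + 2*(-4)*(-14))² = (138 + 112)² = 250² = 62500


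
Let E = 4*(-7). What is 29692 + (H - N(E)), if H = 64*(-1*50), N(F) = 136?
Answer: 26356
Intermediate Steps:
E = -28
H = -3200 (H = 64*(-50) = -3200)
29692 + (H - N(E)) = 29692 + (-3200 - 1*136) = 29692 + (-3200 - 136) = 29692 - 3336 = 26356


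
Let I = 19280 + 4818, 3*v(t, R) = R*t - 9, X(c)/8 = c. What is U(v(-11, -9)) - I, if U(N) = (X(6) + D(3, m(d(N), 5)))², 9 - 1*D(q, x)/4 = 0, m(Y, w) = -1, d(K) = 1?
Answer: -17042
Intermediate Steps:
X(c) = 8*c
D(q, x) = 36 (D(q, x) = 36 - 4*0 = 36 + 0 = 36)
v(t, R) = -3 + R*t/3 (v(t, R) = (R*t - 9)/3 = (-9 + R*t)/3 = -3 + R*t/3)
U(N) = 7056 (U(N) = (8*6 + 36)² = (48 + 36)² = 84² = 7056)
I = 24098
U(v(-11, -9)) - I = 7056 - 1*24098 = 7056 - 24098 = -17042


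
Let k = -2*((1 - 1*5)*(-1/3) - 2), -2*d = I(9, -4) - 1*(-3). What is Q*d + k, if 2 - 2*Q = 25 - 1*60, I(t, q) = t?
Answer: -329/3 ≈ -109.67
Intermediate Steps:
d = -6 (d = -(9 - 1*(-3))/2 = -(9 + 3)/2 = -½*12 = -6)
Q = 37/2 (Q = 1 - (25 - 1*60)/2 = 1 - (25 - 60)/2 = 1 - ½*(-35) = 1 + 35/2 = 37/2 ≈ 18.500)
k = 4/3 (k = -2*((1 - 5)*(-1*⅓) - 2) = -2*(-4*(-⅓) - 2) = -2*(4/3 - 2) = -2*(-⅔) = 4/3 ≈ 1.3333)
Q*d + k = (37/2)*(-6) + 4/3 = -111 + 4/3 = -329/3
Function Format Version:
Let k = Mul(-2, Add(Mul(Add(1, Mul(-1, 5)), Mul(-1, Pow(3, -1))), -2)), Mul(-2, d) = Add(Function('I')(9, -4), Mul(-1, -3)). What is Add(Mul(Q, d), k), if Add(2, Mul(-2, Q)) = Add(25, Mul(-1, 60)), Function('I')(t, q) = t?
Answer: Rational(-329, 3) ≈ -109.67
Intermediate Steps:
d = -6 (d = Mul(Rational(-1, 2), Add(9, Mul(-1, -3))) = Mul(Rational(-1, 2), Add(9, 3)) = Mul(Rational(-1, 2), 12) = -6)
Q = Rational(37, 2) (Q = Add(1, Mul(Rational(-1, 2), Add(25, Mul(-1, 60)))) = Add(1, Mul(Rational(-1, 2), Add(25, -60))) = Add(1, Mul(Rational(-1, 2), -35)) = Add(1, Rational(35, 2)) = Rational(37, 2) ≈ 18.500)
k = Rational(4, 3) (k = Mul(-2, Add(Mul(Add(1, -5), Mul(-1, Rational(1, 3))), -2)) = Mul(-2, Add(Mul(-4, Rational(-1, 3)), -2)) = Mul(-2, Add(Rational(4, 3), -2)) = Mul(-2, Rational(-2, 3)) = Rational(4, 3) ≈ 1.3333)
Add(Mul(Q, d), k) = Add(Mul(Rational(37, 2), -6), Rational(4, 3)) = Add(-111, Rational(4, 3)) = Rational(-329, 3)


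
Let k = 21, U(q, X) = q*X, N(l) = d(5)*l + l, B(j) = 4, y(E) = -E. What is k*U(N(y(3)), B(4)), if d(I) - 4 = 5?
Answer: -2520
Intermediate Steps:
d(I) = 9 (d(I) = 4 + 5 = 9)
N(l) = 10*l (N(l) = 9*l + l = 10*l)
U(q, X) = X*q
k*U(N(y(3)), B(4)) = 21*(4*(10*(-1*3))) = 21*(4*(10*(-3))) = 21*(4*(-30)) = 21*(-120) = -2520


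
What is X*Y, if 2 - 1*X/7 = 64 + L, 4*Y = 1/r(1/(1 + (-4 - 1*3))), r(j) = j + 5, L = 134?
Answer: -2058/29 ≈ -70.966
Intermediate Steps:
r(j) = 5 + j
Y = 3/58 (Y = 1/(4*(5 + 1/(1 + (-4 - 1*3)))) = 1/(4*(5 + 1/(1 + (-4 - 3)))) = 1/(4*(5 + 1/(1 - 7))) = 1/(4*(5 + 1/(-6))) = 1/(4*(5 - ⅙)) = 1/(4*(29/6)) = (¼)*(6/29) = 3/58 ≈ 0.051724)
X = -1372 (X = 14 - 7*(64 + 134) = 14 - 7*198 = 14 - 1386 = -1372)
X*Y = -1372*3/58 = -2058/29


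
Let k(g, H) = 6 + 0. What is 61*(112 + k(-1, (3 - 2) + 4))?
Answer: 7198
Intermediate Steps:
k(g, H) = 6
61*(112 + k(-1, (3 - 2) + 4)) = 61*(112 + 6) = 61*118 = 7198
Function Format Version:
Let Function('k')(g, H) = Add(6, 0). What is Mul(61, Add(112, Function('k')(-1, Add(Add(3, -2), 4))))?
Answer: 7198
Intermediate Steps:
Function('k')(g, H) = 6
Mul(61, Add(112, Function('k')(-1, Add(Add(3, -2), 4)))) = Mul(61, Add(112, 6)) = Mul(61, 118) = 7198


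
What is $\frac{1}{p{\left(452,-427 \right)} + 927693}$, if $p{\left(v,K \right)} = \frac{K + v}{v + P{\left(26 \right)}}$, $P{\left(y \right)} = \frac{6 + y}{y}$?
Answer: $\frac{5892}{5465967481} \approx 1.0779 \cdot 10^{-6}$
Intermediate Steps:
$P{\left(y \right)} = \frac{6 + y}{y}$
$p{\left(v,K \right)} = \frac{K + v}{\frac{16}{13} + v}$ ($p{\left(v,K \right)} = \frac{K + v}{v + \frac{6 + 26}{26}} = \frac{K + v}{v + \frac{1}{26} \cdot 32} = \frac{K + v}{v + \frac{16}{13}} = \frac{K + v}{\frac{16}{13} + v}$)
$\frac{1}{p{\left(452,-427 \right)} + 927693} = \frac{1}{\frac{13 \left(-427 + 452\right)}{16 + 13 \cdot 452} + 927693} = \frac{1}{13 \frac{1}{16 + 5876} \cdot 25 + 927693} = \frac{1}{13 \cdot \frac{1}{5892} \cdot 25 + 927693} = \frac{1}{\frac{325}{5892} + 927693} = \frac{1}{\frac{5465967481}{5892}} = \frac{5892}{5465967481}$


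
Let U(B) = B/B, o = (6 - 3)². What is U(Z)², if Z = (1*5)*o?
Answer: 1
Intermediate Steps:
o = 9 (o = 3² = 9)
Z = 45 (Z = (1*5)*9 = 5*9 = 45)
U(B) = 1
U(Z)² = 1² = 1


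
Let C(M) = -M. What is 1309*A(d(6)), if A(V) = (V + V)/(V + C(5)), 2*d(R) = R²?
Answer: 47124/13 ≈ 3624.9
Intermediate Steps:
d(R) = R²/2
A(V) = 2*V/(-5 + V) (A(V) = (V + V)/(V - 1*5) = (2*V)/(V - 5) = (2*V)/(-5 + V) = 2*V/(-5 + V))
1309*A(d(6)) = 1309*(2*((½)*6²)/(-5 + (½)*6²)) = 1309*(2*((½)*36)/(-5 + (½)*36)) = 1309*(2*18/(-5 + 18)) = 1309*(2*18/13) = 1309*(2*18*(1/13)) = 1309*(36/13) = 47124/13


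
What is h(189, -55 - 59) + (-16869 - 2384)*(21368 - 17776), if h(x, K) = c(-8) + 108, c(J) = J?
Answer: -69156676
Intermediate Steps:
h(x, K) = 100 (h(x, K) = -8 + 108 = 100)
h(189, -55 - 59) + (-16869 - 2384)*(21368 - 17776) = 100 + (-16869 - 2384)*(21368 - 17776) = 100 - 19253*3592 = 100 - 69156776 = -69156676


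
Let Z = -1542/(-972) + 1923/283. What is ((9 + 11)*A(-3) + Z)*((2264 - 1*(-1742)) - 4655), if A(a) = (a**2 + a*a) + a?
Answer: -9175598993/45846 ≈ -2.0014e+5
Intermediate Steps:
A(a) = a + 2*a**2 (A(a) = (a**2 + a**2) + a = 2*a**2 + a = a + 2*a**2)
Z = 384257/45846 (Z = -1542*(-1/972) + 1923*(1/283) = 257/162 + 1923/283 = 384257/45846 ≈ 8.3815)
((9 + 11)*A(-3) + Z)*((2264 - 1*(-1742)) - 4655) = ((9 + 11)*(-3*(1 + 2*(-3))) + 384257/45846)*((2264 - 1*(-1742)) - 4655) = (20*(-3*(1 - 6)) + 384257/45846)*((2264 + 1742) - 4655) = (20*(-3*(-5)) + 384257/45846)*(4006 - 4655) = (20*15 + 384257/45846)*(-649) = (300 + 384257/45846)*(-649) = (14138057/45846)*(-649) = -9175598993/45846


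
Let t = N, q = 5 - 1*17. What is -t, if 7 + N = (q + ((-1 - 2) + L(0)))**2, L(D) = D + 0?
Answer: -218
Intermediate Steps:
L(D) = D
q = -12 (q = 5 - 17 = -12)
N = 218 (N = -7 + (-12 + ((-1 - 2) + 0))**2 = -7 + (-12 + (-3 + 0))**2 = -7 + (-12 - 3)**2 = -7 + (-15)**2 = -7 + 225 = 218)
t = 218
-t = -1*218 = -218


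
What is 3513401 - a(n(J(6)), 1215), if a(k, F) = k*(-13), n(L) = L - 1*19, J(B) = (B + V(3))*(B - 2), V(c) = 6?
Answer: 3513778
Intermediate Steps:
J(B) = (-2 + B)*(6 + B) (J(B) = (B + 6)*(B - 2) = (6 + B)*(-2 + B) = (-2 + B)*(6 + B))
n(L) = -19 + L (n(L) = L - 19 = -19 + L)
a(k, F) = -13*k
3513401 - a(n(J(6)), 1215) = 3513401 - (-13)*(-19 + (-12 + 6² + 4*6)) = 3513401 - (-13)*(-19 + (-12 + 36 + 24)) = 3513401 - (-13)*(-19 + 48) = 3513401 - (-13)*29 = 3513401 - 1*(-377) = 3513401 + 377 = 3513778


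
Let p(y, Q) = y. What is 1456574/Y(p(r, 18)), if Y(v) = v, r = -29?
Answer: -1456574/29 ≈ -50227.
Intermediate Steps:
1456574/Y(p(r, 18)) = 1456574/(-29) = 1456574*(-1/29) = -1456574/29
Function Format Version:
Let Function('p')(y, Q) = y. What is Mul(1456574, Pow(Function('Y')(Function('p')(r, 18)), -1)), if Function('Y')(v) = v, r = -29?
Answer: Rational(-1456574, 29) ≈ -50227.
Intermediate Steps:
Mul(1456574, Pow(Function('Y')(Function('p')(r, 18)), -1)) = Mul(1456574, Pow(-29, -1)) = Mul(1456574, Rational(-1, 29)) = Rational(-1456574, 29)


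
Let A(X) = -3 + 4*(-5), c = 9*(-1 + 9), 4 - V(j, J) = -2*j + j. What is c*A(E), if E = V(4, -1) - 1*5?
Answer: -1656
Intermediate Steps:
V(j, J) = 4 + j (V(j, J) = 4 - (-2*j + j) = 4 - (-1)*j = 4 + j)
E = 3 (E = (4 + 4) - 1*5 = 8 - 5 = 3)
c = 72 (c = 9*8 = 72)
A(X) = -23 (A(X) = -3 - 20 = -23)
c*A(E) = 72*(-23) = -1656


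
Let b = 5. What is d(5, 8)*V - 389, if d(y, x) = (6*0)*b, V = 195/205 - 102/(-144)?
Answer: -389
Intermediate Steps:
V = 1633/984 (V = 195*(1/205) - 102*(-1/144) = 39/41 + 17/24 = 1633/984 ≈ 1.6596)
d(y, x) = 0 (d(y, x) = (6*0)*5 = 0*5 = 0)
d(5, 8)*V - 389 = 0*(1633/984) - 389 = 0 - 389 = -389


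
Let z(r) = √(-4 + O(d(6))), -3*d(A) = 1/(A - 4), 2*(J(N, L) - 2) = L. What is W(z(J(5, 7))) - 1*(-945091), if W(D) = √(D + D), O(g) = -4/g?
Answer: 945091 + 2*5^(¼) ≈ 9.4509e+5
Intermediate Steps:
J(N, L) = 2 + L/2
d(A) = -1/(3*(-4 + A)) (d(A) = -1/(3*(A - 4)) = -1/(3*(-4 + A)))
z(r) = 2*√5 (z(r) = √(-4 - 4/((-1/(-12 + 3*6)))) = √(-4 - 4/((-1/(-12 + 18)))) = √(-4 - 4/((-1/6))) = √(-4 - 4/((-1*⅙))) = √(-4 - 4/(-⅙)) = √(-4 - 4*(-6)) = √(-4 + 24) = √20 = 2*√5)
W(D) = √2*√D (W(D) = √(2*D) = √2*√D)
W(z(J(5, 7))) - 1*(-945091) = √2*√(2*√5) - 1*(-945091) = √2*(√2*5^(¼)) + 945091 = 2*5^(¼) + 945091 = 945091 + 2*5^(¼)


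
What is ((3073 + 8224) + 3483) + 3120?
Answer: 17900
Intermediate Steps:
((3073 + 8224) + 3483) + 3120 = (11297 + 3483) + 3120 = 14780 + 3120 = 17900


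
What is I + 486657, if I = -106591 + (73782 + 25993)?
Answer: 479841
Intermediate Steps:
I = -6816 (I = -106591 + 99775 = -6816)
I + 486657 = -6816 + 486657 = 479841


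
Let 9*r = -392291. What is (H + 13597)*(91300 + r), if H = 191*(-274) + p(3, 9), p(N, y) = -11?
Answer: -5546246644/3 ≈ -1.8487e+9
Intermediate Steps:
r = -392291/9 (r = (⅑)*(-392291) = -392291/9 ≈ -43588.)
H = -52345 (H = 191*(-274) - 11 = -52334 - 11 = -52345)
(H + 13597)*(91300 + r) = (-52345 + 13597)*(91300 - 392291/9) = -38748*429409/9 = -5546246644/3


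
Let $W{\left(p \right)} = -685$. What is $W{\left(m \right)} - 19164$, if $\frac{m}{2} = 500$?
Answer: $-19849$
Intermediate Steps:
$m = 1000$ ($m = 2 \cdot 500 = 1000$)
$W{\left(m \right)} - 19164 = -685 - 19164 = -19849$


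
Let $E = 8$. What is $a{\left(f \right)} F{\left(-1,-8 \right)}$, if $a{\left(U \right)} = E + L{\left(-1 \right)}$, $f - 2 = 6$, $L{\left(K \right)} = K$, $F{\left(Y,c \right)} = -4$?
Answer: $-28$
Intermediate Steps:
$f = 8$ ($f = 2 + 6 = 8$)
$a{\left(U \right)} = 7$ ($a{\left(U \right)} = 8 - 1 = 7$)
$a{\left(f \right)} F{\left(-1,-8 \right)} = 7 \left(-4\right) = -28$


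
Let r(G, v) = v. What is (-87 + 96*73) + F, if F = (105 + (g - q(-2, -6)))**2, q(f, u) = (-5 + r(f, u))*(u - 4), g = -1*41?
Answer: 9037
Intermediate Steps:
g = -41
q(f, u) = (-5 + u)*(-4 + u) (q(f, u) = (-5 + u)*(u - 4) = (-5 + u)*(-4 + u))
F = 2116 (F = (105 + (-41 - (20 + (-6)**2 - 9*(-6))))**2 = (105 + (-41 - (20 + 36 + 54)))**2 = (105 + (-41 - 1*110))**2 = (105 + (-41 - 110))**2 = (105 - 151)**2 = (-46)**2 = 2116)
(-87 + 96*73) + F = (-87 + 96*73) + 2116 = (-87 + 7008) + 2116 = 6921 + 2116 = 9037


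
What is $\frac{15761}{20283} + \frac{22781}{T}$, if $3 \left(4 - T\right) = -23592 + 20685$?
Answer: $\frac{477402476}{19735359} \approx 24.19$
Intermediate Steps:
$T = 973$ ($T = 4 - \frac{-23592 + 20685}{3} = 4 - -969 = 4 + 969 = 973$)
$\frac{15761}{20283} + \frac{22781}{T} = \frac{15761}{20283} + \frac{22781}{973} = \frac{477402476}{19735359}$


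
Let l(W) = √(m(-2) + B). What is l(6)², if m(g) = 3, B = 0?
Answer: 3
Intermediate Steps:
l(W) = √3 (l(W) = √(3 + 0) = √3)
l(6)² = (√3)² = 3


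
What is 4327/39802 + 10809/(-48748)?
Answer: -15663373/138590564 ≈ -0.11302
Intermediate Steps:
4327/39802 + 10809/(-48748) = 4327*(1/39802) + 10809*(-1/48748) = 4327/39802 - 10809/48748 = -15663373/138590564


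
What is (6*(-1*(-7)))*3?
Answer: 126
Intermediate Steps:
(6*(-1*(-7)))*3 = (6*7)*3 = 42*3 = 126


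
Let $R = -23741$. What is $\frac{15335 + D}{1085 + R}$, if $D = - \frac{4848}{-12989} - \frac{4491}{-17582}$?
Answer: $- \frac{3502237361465}{5174009580288} \approx -0.67689$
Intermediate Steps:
$D = \frac{143571135}{228372598}$ ($D = \left(-4848\right) \left(- \frac{1}{12989}\right) - - \frac{4491}{17582} = \frac{4848}{12989} + \frac{4491}{17582} = \frac{143571135}{228372598} \approx 0.62867$)
$\frac{15335 + D}{1085 + R} = \frac{15335 + \frac{143571135}{228372598}}{1085 - 23741} = \frac{3502237361465}{228372598 \left(-22656\right)} = \frac{3502237361465}{228372598} \left(- \frac{1}{22656}\right) = - \frac{3502237361465}{5174009580288}$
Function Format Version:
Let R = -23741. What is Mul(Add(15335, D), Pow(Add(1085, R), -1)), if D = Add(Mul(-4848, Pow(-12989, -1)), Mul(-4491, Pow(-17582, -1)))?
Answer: Rational(-3502237361465, 5174009580288) ≈ -0.67689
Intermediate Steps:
D = Rational(143571135, 228372598) (D = Add(Mul(-4848, Rational(-1, 12989)), Mul(-4491, Rational(-1, 17582))) = Add(Rational(4848, 12989), Rational(4491, 17582)) = Rational(143571135, 228372598) ≈ 0.62867)
Mul(Add(15335, D), Pow(Add(1085, R), -1)) = Mul(Add(15335, Rational(143571135, 228372598)), Pow(Add(1085, -23741), -1)) = Mul(Rational(3502237361465, 228372598), Pow(-22656, -1)) = Mul(Rational(3502237361465, 228372598), Rational(-1, 22656)) = Rational(-3502237361465, 5174009580288)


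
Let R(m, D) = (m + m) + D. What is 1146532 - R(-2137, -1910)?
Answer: 1152716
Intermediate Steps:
R(m, D) = D + 2*m (R(m, D) = 2*m + D = D + 2*m)
1146532 - R(-2137, -1910) = 1146532 - (-1910 + 2*(-2137)) = 1146532 - (-1910 - 4274) = 1146532 - 1*(-6184) = 1146532 + 6184 = 1152716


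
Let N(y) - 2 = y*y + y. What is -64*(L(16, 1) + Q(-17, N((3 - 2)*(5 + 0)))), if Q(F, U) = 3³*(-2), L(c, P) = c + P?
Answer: 2368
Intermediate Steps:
N(y) = 2 + y + y² (N(y) = 2 + (y*y + y) = 2 + (y² + y) = 2 + (y + y²) = 2 + y + y²)
L(c, P) = P + c
Q(F, U) = -54 (Q(F, U) = 27*(-2) = -54)
-64*(L(16, 1) + Q(-17, N((3 - 2)*(5 + 0)))) = -64*((1 + 16) - 54) = -64*(17 - 54) = -64*(-37) = 2368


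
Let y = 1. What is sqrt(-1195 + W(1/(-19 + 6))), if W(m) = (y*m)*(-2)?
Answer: 7*I*sqrt(4121)/13 ≈ 34.567*I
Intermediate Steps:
W(m) = -2*m (W(m) = (1*m)*(-2) = m*(-2) = -2*m)
sqrt(-1195 + W(1/(-19 + 6))) = sqrt(-1195 - 2/(-19 + 6)) = sqrt(-1195 - 2/(-13)) = sqrt(-1195 - 2*(-1/13)) = sqrt(-1195 + 2/13) = sqrt(-15533/13) = 7*I*sqrt(4121)/13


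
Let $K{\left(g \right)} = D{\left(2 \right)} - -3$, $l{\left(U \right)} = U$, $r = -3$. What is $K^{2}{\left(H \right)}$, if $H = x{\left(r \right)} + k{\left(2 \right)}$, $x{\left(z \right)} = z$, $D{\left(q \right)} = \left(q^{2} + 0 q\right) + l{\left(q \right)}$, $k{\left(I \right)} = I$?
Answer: $81$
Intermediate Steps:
$D{\left(q \right)} = q + q^{2}$ ($D{\left(q \right)} = \left(q^{2} + 0 q\right) + q = \left(q^{2} + 0\right) + q = q^{2} + q = q + q^{2}$)
$H = -1$ ($H = -3 + 2 = -1$)
$K{\left(g \right)} = 9$ ($K{\left(g \right)} = 2 \left(1 + 2\right) - -3 = 2 \cdot 3 + 3 = 6 + 3 = 9$)
$K^{2}{\left(H \right)} = 9^{2} = 81$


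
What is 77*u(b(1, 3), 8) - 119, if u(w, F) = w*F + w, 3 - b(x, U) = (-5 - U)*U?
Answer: 18592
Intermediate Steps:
b(x, U) = 3 - U*(-5 - U) (b(x, U) = 3 - (-5 - U)*U = 3 - U*(-5 - U))
u(w, F) = w + F*w (u(w, F) = F*w + w = w + F*w)
77*u(b(1, 3), 8) - 119 = 77*((3 + 3² + 5*3)*(1 + 8)) - 119 = 77*((3 + 9 + 15)*9) - 119 = 77*(27*9) - 119 = 77*243 - 119 = 18711 - 119 = 18592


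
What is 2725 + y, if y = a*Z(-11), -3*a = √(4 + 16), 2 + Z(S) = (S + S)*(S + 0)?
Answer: 2725 - 160*√5 ≈ 2367.2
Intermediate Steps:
Z(S) = -2 + 2*S² (Z(S) = -2 + (S + S)*(S + 0) = -2 + (2*S)*S = -2 + 2*S²)
a = -2*√5/3 (a = -√(4 + 16)/3 = -2*√5/3 ≈ -1.4907)
y = -160*√5 (y = (-2*√5/3)*(-2 + 2*(-11)²) = (-2*√5/3)*(-2 + 2*121) = (-2*√5/3)*(-2 + 242) = -2*√5/3*240 = -160*√5 ≈ -357.77)
2725 + y = 2725 - 160*√5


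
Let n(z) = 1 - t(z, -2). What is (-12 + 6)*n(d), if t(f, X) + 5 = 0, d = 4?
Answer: -36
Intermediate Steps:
t(f, X) = -5 (t(f, X) = -5 + 0 = -5)
n(z) = 6 (n(z) = 1 - 1*(-5) = 1 + 5 = 6)
(-12 + 6)*n(d) = (-12 + 6)*6 = -6*6 = -36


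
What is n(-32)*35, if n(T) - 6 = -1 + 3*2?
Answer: 385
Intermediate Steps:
n(T) = 11 (n(T) = 6 + (-1 + 3*2) = 6 + (-1 + 6) = 6 + 5 = 11)
n(-32)*35 = 11*35 = 385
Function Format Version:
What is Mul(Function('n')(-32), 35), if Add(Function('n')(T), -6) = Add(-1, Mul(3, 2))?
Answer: 385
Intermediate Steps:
Function('n')(T) = 11 (Function('n')(T) = Add(6, Add(-1, Mul(3, 2))) = Add(6, Add(-1, 6)) = Add(6, 5) = 11)
Mul(Function('n')(-32), 35) = Mul(11, 35) = 385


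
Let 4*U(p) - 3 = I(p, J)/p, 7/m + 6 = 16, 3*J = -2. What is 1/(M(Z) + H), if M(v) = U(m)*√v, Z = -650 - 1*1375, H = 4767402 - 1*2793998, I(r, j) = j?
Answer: 1547148736/3053149504633369 - 18060*I/3053149504633369 ≈ 5.0674e-7 - 5.9152e-12*I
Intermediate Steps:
J = -⅔ (J = (⅓)*(-2) = -⅔ ≈ -0.66667)
m = 7/10 (m = 7/(-6 + 16) = 7/10 ≈ 0.70000)
H = 1973404 (H = 4767402 - 2793998 = 1973404)
Z = -2025 (Z = -650 - 1375 = -2025)
U(p) = ¾ - 1/(6*p) (U(p) = ¾ + (-2/(3*p))/4 = ¾ - 1/(6*p))
M(v) = 43*√v/84 (M(v) = ((-2 + 9*(7/10))/(12*(7/10)))*√v = ((1/12)*(10/7)*(-2 + 63/10))*√v = ((1/12)*(10/7)*(43/10))*√v = 43*√v/84)
1/(M(Z) + H) = 1/(43*√(-2025)/84 + 1973404) = 1/(43*(45*I)/84 + 1973404) = 1/(645*I/28 + 1973404) = 1/(1973404 + 645*I/28) = 784*(1973404 - 645*I/28)/3053149504633369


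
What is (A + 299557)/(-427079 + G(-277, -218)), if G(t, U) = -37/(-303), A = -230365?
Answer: -5241294/32351225 ≈ -0.16201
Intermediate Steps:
G(t, U) = 37/303 (G(t, U) = -37*(-1/303) = 37/303)
(A + 299557)/(-427079 + G(-277, -218)) = (-230365 + 299557)/(-427079 + 37/303) = 69192/(-129404900/303) = 69192*(-303/129404900) = -5241294/32351225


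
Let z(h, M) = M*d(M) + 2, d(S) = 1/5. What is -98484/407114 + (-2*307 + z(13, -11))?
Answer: -625369757/1017785 ≈ -614.44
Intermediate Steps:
d(S) = 1/5
z(h, M) = 2 + M/5 (z(h, M) = M*(1/5) + 2 = M/5 + 2 = 2 + M/5)
-98484/407114 + (-2*307 + z(13, -11)) = -98484/407114 + (-2*307 + (2 + (1/5)*(-11))) = -98484*1/407114 + (-614 + (2 - 11/5)) = -49242/203557 + (-614 - 1/5) = -49242/203557 - 3071/5 = -625369757/1017785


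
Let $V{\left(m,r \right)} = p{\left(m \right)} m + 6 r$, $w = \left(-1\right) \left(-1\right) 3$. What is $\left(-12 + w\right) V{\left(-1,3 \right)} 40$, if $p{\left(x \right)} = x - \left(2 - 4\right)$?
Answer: $-6120$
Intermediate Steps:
$p{\left(x \right)} = 2 + x$ ($p{\left(x \right)} = x - -2 = x + 2 = 2 + x$)
$w = 3$ ($w = 1 \cdot 3 = 3$)
$V{\left(m,r \right)} = 6 r + m \left(2 + m\right)$ ($V{\left(m,r \right)} = \left(2 + m\right) m + 6 r = m \left(2 + m\right) + 6 r = 6 r + m \left(2 + m\right)$)
$\left(-12 + w\right) V{\left(-1,3 \right)} 40 = \left(-12 + 3\right) \left(6 \cdot 3 - \left(2 - 1\right)\right) 40 = - 9 \left(18 - 1\right) 40 = \left(-9\right) 17 \cdot 40 = \left(-153\right) 40 = -6120$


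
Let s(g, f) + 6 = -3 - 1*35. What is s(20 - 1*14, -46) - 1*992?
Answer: -1036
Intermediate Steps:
s(g, f) = -44 (s(g, f) = -6 + (-3 - 1*35) = -6 + (-3 - 35) = -6 - 38 = -44)
s(20 - 1*14, -46) - 1*992 = -44 - 1*992 = -44 - 992 = -1036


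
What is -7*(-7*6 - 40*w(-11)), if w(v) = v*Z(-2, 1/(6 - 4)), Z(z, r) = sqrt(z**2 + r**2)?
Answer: 294 - 1540*sqrt(17) ≈ -6055.6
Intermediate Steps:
Z(z, r) = sqrt(r**2 + z**2)
w(v) = v*sqrt(17)/2 (w(v) = v*sqrt((1/(6 - 4))**2 + (-2)**2) = v*sqrt((1/2)**2 + 4) = v*sqrt(1/4 + 4) = v*sqrt(17/4) = v*(sqrt(17)/2) = v*sqrt(17)/2)
-7*(-7*6 - 40*w(-11)) = -7*(-7*6 - 20*(-11)*sqrt(17)) = -7*(-42 - (-220)*sqrt(17)) = -7*(-42 + 220*sqrt(17)) = 294 - 1540*sqrt(17)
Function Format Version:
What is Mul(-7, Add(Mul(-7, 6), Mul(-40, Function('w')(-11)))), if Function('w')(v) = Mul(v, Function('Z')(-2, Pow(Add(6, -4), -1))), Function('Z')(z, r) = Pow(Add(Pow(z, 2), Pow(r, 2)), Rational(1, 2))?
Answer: Add(294, Mul(-1540, Pow(17, Rational(1, 2)))) ≈ -6055.6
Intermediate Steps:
Function('Z')(z, r) = Pow(Add(Pow(r, 2), Pow(z, 2)), Rational(1, 2))
Function('w')(v) = Mul(Rational(1, 2), v, Pow(17, Rational(1, 2))) (Function('w')(v) = Mul(v, Pow(Add(Pow(Pow(Add(6, -4), -1), 2), Pow(-2, 2)), Rational(1, 2))) = Mul(v, Pow(Add(Pow(Pow(2, -1), 2), 4), Rational(1, 2))) = Mul(v, Pow(Add(Pow(Rational(1, 2), 2), 4), Rational(1, 2))) = Mul(v, Pow(Add(Rational(1, 4), 4), Rational(1, 2))) = Mul(v, Pow(Rational(17, 4), Rational(1, 2))) = Mul(v, Mul(Rational(1, 2), Pow(17, Rational(1, 2)))) = Mul(Rational(1, 2), v, Pow(17, Rational(1, 2))))
Mul(-7, Add(Mul(-7, 6), Mul(-40, Function('w')(-11)))) = Mul(-7, Add(Mul(-7, 6), Mul(-40, Mul(Rational(1, 2), -11, Pow(17, Rational(1, 2)))))) = Mul(-7, Add(-42, Mul(-40, Mul(Rational(-11, 2), Pow(17, Rational(1, 2)))))) = Mul(-7, Add(-42, Mul(220, Pow(17, Rational(1, 2))))) = Add(294, Mul(-1540, Pow(17, Rational(1, 2))))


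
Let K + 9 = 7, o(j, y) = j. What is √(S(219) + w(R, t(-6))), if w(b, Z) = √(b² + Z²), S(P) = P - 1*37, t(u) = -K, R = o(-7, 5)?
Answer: √(182 + √53) ≈ 13.758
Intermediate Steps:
K = -2 (K = -9 + 7 = -2)
R = -7
t(u) = 2 (t(u) = -1*(-2) = 2)
S(P) = -37 + P (S(P) = P - 37 = -37 + P)
w(b, Z) = √(Z² + b²)
√(S(219) + w(R, t(-6))) = √((-37 + 219) + √(2² + (-7)²)) = √(182 + √(4 + 49)) = √(182 + √53)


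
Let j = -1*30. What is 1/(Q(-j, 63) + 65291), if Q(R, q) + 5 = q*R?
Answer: 1/67176 ≈ 1.4886e-5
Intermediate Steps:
j = -30
Q(R, q) = -5 + R*q (Q(R, q) = -5 + q*R = -5 + R*q)
1/(Q(-j, 63) + 65291) = 1/((-5 - 1*(-30)*63) + 65291) = 1/((-5 + 30*63) + 65291) = 1/((-5 + 1890) + 65291) = 1/(1885 + 65291) = 1/67176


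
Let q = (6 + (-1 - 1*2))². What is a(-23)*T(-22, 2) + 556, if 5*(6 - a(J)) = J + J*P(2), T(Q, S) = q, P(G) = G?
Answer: 3671/5 ≈ 734.20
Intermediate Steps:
q = 9 (q = (6 + (-1 - 2))² = (6 - 3)² = 3² = 9)
T(Q, S) = 9
a(J) = 6 - 3*J/5 (a(J) = 6 - (J + J*2)/5 = 6 - (J + 2*J)/5 = 6 - 3*J/5)
a(-23)*T(-22, 2) + 556 = (6 - ⅗*(-23))*9 + 556 = (6 + 69/5)*9 + 556 = (99/5)*9 + 556 = 891/5 + 556 = 3671/5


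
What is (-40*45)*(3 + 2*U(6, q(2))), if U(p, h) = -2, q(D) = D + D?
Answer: 1800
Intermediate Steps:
q(D) = 2*D
(-40*45)*(3 + 2*U(6, q(2))) = (-40*45)*(3 + 2*(-2)) = -1800*(3 - 4) = -1800*(-1) = 1800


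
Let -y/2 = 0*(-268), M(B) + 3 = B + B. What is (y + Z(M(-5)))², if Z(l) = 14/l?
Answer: 196/169 ≈ 1.1598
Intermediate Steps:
M(B) = -3 + 2*B (M(B) = -3 + (B + B) = -3 + 2*B)
y = 0 (y = -0*(-268) = -2*0 = 0)
(y + Z(M(-5)))² = (0 + 14/(-3 + 2*(-5)))² = (0 + 14/(-3 - 10))² = (0 + 14/(-13))² = (0 + 14*(-1/13))² = (0 - 14/13)² = (-14/13)² = 196/169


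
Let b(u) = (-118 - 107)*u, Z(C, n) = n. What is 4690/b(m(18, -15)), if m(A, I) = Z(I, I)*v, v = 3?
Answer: 938/2025 ≈ 0.46321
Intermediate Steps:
m(A, I) = 3*I (m(A, I) = I*3 = 3*I)
b(u) = -225*u
4690/b(m(18, -15)) = 4690/((-675*(-15))) = 4690/((-225*(-45))) = 4690/10125 = 4690*(1/10125) = 938/2025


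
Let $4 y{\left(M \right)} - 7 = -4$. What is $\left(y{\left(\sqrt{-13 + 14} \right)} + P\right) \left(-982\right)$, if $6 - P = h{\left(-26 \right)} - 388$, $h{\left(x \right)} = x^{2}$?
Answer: $\frac{552375}{2} \approx 2.7619 \cdot 10^{5}$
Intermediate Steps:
$y{\left(M \right)} = \frac{3}{4}$ ($y{\left(M \right)} = \frac{7}{4} + \frac{1}{4} \left(-4\right) = \frac{7}{4} - 1 = \frac{3}{4}$)
$P = -282$ ($P = 6 - \left(\left(-26\right)^{2} - 388\right) = 6 - \left(676 - 388\right) = 6 - 288 = -282$)
$\left(y{\left(\sqrt{-13 + 14} \right)} + P\right) \left(-982\right) = \left(\frac{3}{4} - 282\right) \left(-982\right) = \left(- \frac{1125}{4}\right) \left(-982\right) = \frac{552375}{2}$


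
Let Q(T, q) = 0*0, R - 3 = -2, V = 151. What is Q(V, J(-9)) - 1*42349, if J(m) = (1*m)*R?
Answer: -42349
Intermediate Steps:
R = 1 (R = 3 - 2 = 1)
J(m) = m (J(m) = (1*m)*1 = m*1 = m)
Q(T, q) = 0
Q(V, J(-9)) - 1*42349 = 0 - 1*42349 = 0 - 42349 = -42349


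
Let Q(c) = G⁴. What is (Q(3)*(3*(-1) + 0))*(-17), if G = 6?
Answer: 66096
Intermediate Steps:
Q(c) = 1296 (Q(c) = 6⁴ = 1296)
(Q(3)*(3*(-1) + 0))*(-17) = (1296*(3*(-1) + 0))*(-17) = (1296*(-3 + 0))*(-17) = (1296*(-3))*(-17) = -3888*(-17) = 66096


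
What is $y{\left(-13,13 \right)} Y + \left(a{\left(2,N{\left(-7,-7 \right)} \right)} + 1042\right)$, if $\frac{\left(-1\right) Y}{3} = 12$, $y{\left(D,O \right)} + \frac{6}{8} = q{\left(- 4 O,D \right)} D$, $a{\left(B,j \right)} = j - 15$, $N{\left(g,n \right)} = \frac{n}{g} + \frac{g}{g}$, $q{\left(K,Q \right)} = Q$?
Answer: $-5028$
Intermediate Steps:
$N{\left(g,n \right)} = 1 + \frac{n}{g}$ ($N{\left(g,n \right)} = \frac{n}{g} + 1 = 1 + \frac{n}{g}$)
$a{\left(B,j \right)} = -15 + j$
$y{\left(D,O \right)} = - \frac{3}{4} + D^{2}$ ($y{\left(D,O \right)} = - \frac{3}{4} + D D = - \frac{3}{4} + D^{2}$)
$Y = -36$ ($Y = \left(-3\right) 12 = -36$)
$y{\left(-13,13 \right)} Y + \left(a{\left(2,N{\left(-7,-7 \right)} \right)} + 1042\right) = \left(- \frac{3}{4} + \left(-13\right)^{2}\right) \left(-36\right) + \left(\left(-15 + \frac{-7 - 7}{-7}\right) + 1042\right) = \left(- \frac{3}{4} + 169\right) \left(-36\right) + \left(\left(-15 - -2\right) + 1042\right) = \frac{673}{4} \left(-36\right) + \left(\left(-15 + 2\right) + 1042\right) = -6057 + \left(-13 + 1042\right) = -6057 + 1029 = -5028$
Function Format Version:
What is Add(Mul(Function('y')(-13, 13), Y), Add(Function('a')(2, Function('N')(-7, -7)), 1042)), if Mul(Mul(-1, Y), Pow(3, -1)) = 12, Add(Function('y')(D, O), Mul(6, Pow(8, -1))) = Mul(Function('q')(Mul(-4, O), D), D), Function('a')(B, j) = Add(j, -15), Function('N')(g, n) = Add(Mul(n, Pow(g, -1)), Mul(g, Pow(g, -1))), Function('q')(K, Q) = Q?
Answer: -5028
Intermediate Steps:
Function('N')(g, n) = Add(1, Mul(n, Pow(g, -1))) (Function('N')(g, n) = Add(Mul(n, Pow(g, -1)), 1) = Add(1, Mul(n, Pow(g, -1))))
Function('a')(B, j) = Add(-15, j)
Function('y')(D, O) = Add(Rational(-3, 4), Pow(D, 2)) (Function('y')(D, O) = Add(Rational(-3, 4), Mul(D, D)) = Add(Rational(-3, 4), Pow(D, 2)))
Y = -36 (Y = Mul(-3, 12) = -36)
Add(Mul(Function('y')(-13, 13), Y), Add(Function('a')(2, Function('N')(-7, -7)), 1042)) = Add(Mul(Add(Rational(-3, 4), Pow(-13, 2)), -36), Add(Add(-15, Mul(Pow(-7, -1), Add(-7, -7))), 1042)) = Add(Mul(Add(Rational(-3, 4), 169), -36), Add(Add(-15, Mul(Rational(-1, 7), -14)), 1042)) = Add(Mul(Rational(673, 4), -36), Add(Add(-15, 2), 1042)) = Add(-6057, Add(-13, 1042)) = Add(-6057, 1029) = -5028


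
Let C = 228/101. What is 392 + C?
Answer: 39820/101 ≈ 394.26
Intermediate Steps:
C = 228/101 (C = 228*(1/101) = 228/101 ≈ 2.2574)
392 + C = 392 + 228/101 = 39820/101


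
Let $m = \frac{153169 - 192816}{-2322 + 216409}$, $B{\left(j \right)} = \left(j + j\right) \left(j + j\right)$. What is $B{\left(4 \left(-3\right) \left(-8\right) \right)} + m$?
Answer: $\frac{7892063521}{214087} \approx 36864.0$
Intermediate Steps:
$B{\left(j \right)} = 4 j^{2}$ ($B{\left(j \right)} = 2 j 2 j = 4 j^{2}$)
$m = - \frac{39647}{214087} \approx -0.18519$
$B{\left(4 \left(-3\right) \left(-8\right) \right)} + m = 4 \left(4 \left(-3\right) \left(-8\right)\right)^{2} - \frac{39647}{214087} = 4 \left(\left(-12\right) \left(-8\right)\right)^{2} - \frac{39647}{214087} = 4 \cdot 96^{2} - \frac{39647}{214087} = 4 \cdot 9216 - \frac{39647}{214087} = 36864 - \frac{39647}{214087} = \frac{7892063521}{214087}$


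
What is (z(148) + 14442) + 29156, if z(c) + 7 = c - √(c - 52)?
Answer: 43739 - 4*√6 ≈ 43729.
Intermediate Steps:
z(c) = -7 + c - √(-52 + c) (z(c) = -7 + (c - √(c - 52)) = -7 + (c - √(-52 + c)) = -7 + c - √(-52 + c))
(z(148) + 14442) + 29156 = ((-7 + 148 - √(-52 + 148)) + 14442) + 29156 = ((-7 + 148 - √96) + 14442) + 29156 = ((-7 + 148 - 4*√6) + 14442) + 29156 = ((141 - 4*√6) + 14442) + 29156 = (14583 - 4*√6) + 29156 = 43739 - 4*√6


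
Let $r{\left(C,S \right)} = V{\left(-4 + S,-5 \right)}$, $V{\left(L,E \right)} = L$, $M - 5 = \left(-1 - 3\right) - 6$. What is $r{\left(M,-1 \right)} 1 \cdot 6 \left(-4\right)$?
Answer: $120$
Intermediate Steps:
$M = -5$ ($M = 5 - 10 = -5$)
$r{\left(C,S \right)} = -4 + S$
$r{\left(M,-1 \right)} 1 \cdot 6 \left(-4\right) = \left(-4 - 1\right) 1 \cdot 6 \left(-4\right) = - 5 \cdot 6 \left(-4\right) = \left(-5\right) \left(-24\right) = 120$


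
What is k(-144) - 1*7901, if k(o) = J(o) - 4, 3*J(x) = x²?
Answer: -993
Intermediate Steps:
J(x) = x²/3
k(o) = -4 + o²/3 (k(o) = o²/3 - 4 = -4 + o²/3)
k(-144) - 1*7901 = (-4 + (⅓)*(-144)²) - 1*7901 = (-4 + (⅓)*20736) - 7901 = (-4 + 6912) - 7901 = 6908 - 7901 = -993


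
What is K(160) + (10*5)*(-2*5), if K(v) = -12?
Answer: -512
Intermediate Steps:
K(160) + (10*5)*(-2*5) = -12 + (10*5)*(-2*5) = -12 + 50*(-10) = -12 - 500 = -512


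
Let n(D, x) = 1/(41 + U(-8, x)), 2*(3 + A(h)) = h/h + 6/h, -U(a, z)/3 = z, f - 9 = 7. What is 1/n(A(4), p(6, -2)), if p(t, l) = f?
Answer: -7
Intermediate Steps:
f = 16 (f = 9 + 7 = 16)
U(a, z) = -3*z
p(t, l) = 16
A(h) = -5/2 + 3/h (A(h) = -3 + (h/h + 6/h)/2 = -3 + (1 + 6/h)/2 = -3 + (½ + 3/h) = -5/2 + 3/h)
n(D, x) = 1/(41 - 3*x)
1/n(A(4), p(6, -2)) = 1/(-1/(-41 + 3*16)) = 1/(-1/(-41 + 48)) = 1/(-1/7) = 1/(-1*⅐) = 1/(-⅐) = -7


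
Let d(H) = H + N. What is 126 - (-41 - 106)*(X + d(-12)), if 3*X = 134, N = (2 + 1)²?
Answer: 6251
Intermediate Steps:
N = 9 (N = 3² = 9)
X = 134/3 (X = (⅓)*134 = 134/3 ≈ 44.667)
d(H) = 9 + H (d(H) = H + 9 = 9 + H)
126 - (-41 - 106)*(X + d(-12)) = 126 - (-41 - 106)*(134/3 + (9 - 12)) = 126 - (-147)*(134/3 - 3) = 126 - (-147)*125/3 = 126 - 1*(-6125) = 126 + 6125 = 6251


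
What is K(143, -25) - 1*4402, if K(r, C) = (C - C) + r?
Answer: -4259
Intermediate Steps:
K(r, C) = r (K(r, C) = 0 + r = r)
K(143, -25) - 1*4402 = 143 - 1*4402 = 143 - 4402 = -4259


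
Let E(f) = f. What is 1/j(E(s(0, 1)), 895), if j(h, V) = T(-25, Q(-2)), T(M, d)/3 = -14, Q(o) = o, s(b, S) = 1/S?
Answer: -1/42 ≈ -0.023810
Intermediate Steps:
T(M, d) = -42 (T(M, d) = 3*(-14) = -42)
j(h, V) = -42
1/j(E(s(0, 1)), 895) = 1/(-42) = -1/42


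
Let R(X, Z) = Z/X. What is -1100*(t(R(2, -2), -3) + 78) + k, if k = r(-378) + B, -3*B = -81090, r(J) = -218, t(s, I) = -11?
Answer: -46888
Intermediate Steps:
B = 27030 (B = -⅓*(-81090) = 27030)
k = 26812 (k = -218 + 27030 = 26812)
-1100*(t(R(2, -2), -3) + 78) + k = -1100*(-11 + 78) + 26812 = -1100*67 + 26812 = -73700 + 26812 = -46888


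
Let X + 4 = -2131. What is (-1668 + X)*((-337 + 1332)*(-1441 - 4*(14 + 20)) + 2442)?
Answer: 5958057419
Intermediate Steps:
X = -2135 (X = -4 - 2131 = -2135)
(-1668 + X)*((-337 + 1332)*(-1441 - 4*(14 + 20)) + 2442) = (-1668 - 2135)*((-337 + 1332)*(-1441 - 4*(14 + 20)) + 2442) = -3803*(995*(-1441 - 4*34) + 2442) = -3803*(995*(-1441 - 136) + 2442) = -3803*(995*(-1577) + 2442) = -3803*(-1569115 + 2442) = -3803*(-1566673) = 5958057419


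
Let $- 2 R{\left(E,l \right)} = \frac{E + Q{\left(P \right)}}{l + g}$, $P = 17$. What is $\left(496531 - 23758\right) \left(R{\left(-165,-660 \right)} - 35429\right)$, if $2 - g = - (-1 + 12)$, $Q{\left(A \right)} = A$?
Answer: $- \frac{10837203862401}{647} \approx -1.675 \cdot 10^{10}$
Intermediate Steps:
$g = 13$ ($g = 2 - - (-1 + 12) = 2 - \left(-1\right) 11 = 2 - -11 = 2 + 11 = 13$)
$R{\left(E,l \right)} = - \frac{17 + E}{2 \left(13 + l\right)}$ ($R{\left(E,l \right)} = - \frac{\left(E + 17\right) \frac{1}{l + 13}}{2} = - \frac{\left(17 + E\right) \frac{1}{13 + l}}{2} = - \frac{\frac{1}{13 + l} \left(17 + E\right)}{2} = - \frac{17 + E}{2 \left(13 + l\right)}$)
$\left(496531 - 23758\right) \left(R{\left(-165,-660 \right)} - 35429\right) = \left(496531 - 23758\right) \left(\frac{-17 - -165}{2 \left(13 - 660\right)} - 35429\right) = 472773 \left(\frac{-17 + 165}{2 \left(-647\right)} - 35429\right) = 472773 \left(\frac{1}{2} \left(- \frac{1}{647}\right) 148 - 35429\right) = 472773 \left(- \frac{74}{647} - 35429\right) = 472773 \left(- \frac{22922637}{647}\right) = - \frac{10837203862401}{647}$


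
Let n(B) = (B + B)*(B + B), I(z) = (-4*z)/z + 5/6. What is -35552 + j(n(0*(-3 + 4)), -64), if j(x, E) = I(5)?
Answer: -213331/6 ≈ -35555.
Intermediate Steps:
I(z) = -19/6 (I(z) = -4 + 5*(1/6) = -4 + 5/6 = -19/6)
n(B) = 4*B**2 (n(B) = (2*B)*(2*B) = 4*B**2)
j(x, E) = -19/6
-35552 + j(n(0*(-3 + 4)), -64) = -35552 - 19/6 = -213331/6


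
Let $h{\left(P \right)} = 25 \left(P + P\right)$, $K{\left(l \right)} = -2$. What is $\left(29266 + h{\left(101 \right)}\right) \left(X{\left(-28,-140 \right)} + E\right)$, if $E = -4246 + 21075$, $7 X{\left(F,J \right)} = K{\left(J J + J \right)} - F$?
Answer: $\frac{4043419964}{7} \approx 5.7763 \cdot 10^{8}$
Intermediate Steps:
$X{\left(F,J \right)} = - \frac{2}{7} - \frac{F}{7}$ ($X{\left(F,J \right)} = \frac{-2 - F}{7} = - \frac{2}{7} - \frac{F}{7}$)
$E = 16829$
$h{\left(P \right)} = 50 P$ ($h{\left(P \right)} = 25 \cdot 2 P = 50 P$)
$\left(29266 + h{\left(101 \right)}\right) \left(X{\left(-28,-140 \right)} + E\right) = \left(29266 + 50 \cdot 101\right) \left(\left(- \frac{2}{7} - -4\right) + 16829\right) = \left(29266 + 5050\right) \left(\left(- \frac{2}{7} + 4\right) + 16829\right) = 34316 \left(\frac{26}{7} + 16829\right) = 34316 \cdot \frac{117829}{7} = \frac{4043419964}{7}$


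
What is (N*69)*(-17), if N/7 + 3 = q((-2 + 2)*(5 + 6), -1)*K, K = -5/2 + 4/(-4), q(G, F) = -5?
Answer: -238119/2 ≈ -1.1906e+5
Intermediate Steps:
K = -7/2 (K = -5*½ + 4*(-¼) = -5/2 - 1 = -7/2 ≈ -3.5000)
N = 203/2 (N = -21 + 7*(-5*(-7/2)) = -21 + 7*(35/2) = -21 + 245/2 = 203/2 ≈ 101.50)
(N*69)*(-17) = ((203/2)*69)*(-17) = (14007/2)*(-17) = -238119/2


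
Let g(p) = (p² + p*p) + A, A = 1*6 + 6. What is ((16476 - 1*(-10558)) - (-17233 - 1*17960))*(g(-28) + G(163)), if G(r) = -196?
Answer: 86122168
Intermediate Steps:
A = 12 (A = 6 + 6 = 12)
g(p) = 12 + 2*p² (g(p) = (p² + p*p) + 12 = (p² + p²) + 12 = 2*p² + 12 = 12 + 2*p²)
((16476 - 1*(-10558)) - (-17233 - 1*17960))*(g(-28) + G(163)) = ((16476 - 1*(-10558)) - (-17233 - 1*17960))*((12 + 2*(-28)²) - 196) = ((16476 + 10558) - (-17233 - 17960))*((12 + 2*784) - 196) = (27034 - 1*(-35193))*((12 + 1568) - 196) = (27034 + 35193)*(1580 - 196) = 62227*1384 = 86122168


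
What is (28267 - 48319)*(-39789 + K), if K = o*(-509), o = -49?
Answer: 297732096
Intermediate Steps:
K = 24941 (K = -49*(-509) = 24941)
(28267 - 48319)*(-39789 + K) = (28267 - 48319)*(-39789 + 24941) = -20052*(-14848) = 297732096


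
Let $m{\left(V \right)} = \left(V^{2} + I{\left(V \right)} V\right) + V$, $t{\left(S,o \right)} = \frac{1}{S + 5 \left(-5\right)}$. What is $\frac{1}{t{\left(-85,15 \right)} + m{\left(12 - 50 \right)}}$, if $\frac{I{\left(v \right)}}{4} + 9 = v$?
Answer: $\frac{110}{940499} \approx 0.00011696$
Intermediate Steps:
$I{\left(v \right)} = -36 + 4 v$
$t{\left(S,o \right)} = \frac{1}{-25 + S}$ ($t{\left(S,o \right)} = \frac{1}{S - 25} = \frac{1}{-25 + S}$)
$m{\left(V \right)} = V + V^{2} + V \left(-36 + 4 V\right)$ ($m{\left(V \right)} = \left(V^{2} + \left(-36 + 4 V\right) V\right) + V = \left(V^{2} + V \left(-36 + 4 V\right)\right) + V = V + V^{2} + V \left(-36 + 4 V\right)$)
$\frac{1}{t{\left(-85,15 \right)} + m{\left(12 - 50 \right)}} = \frac{1}{\frac{1}{-25 - 85} + 5 \left(12 - 50\right) \left(-7 + \left(12 - 50\right)\right)} = \frac{1}{\frac{1}{-110} + 5 \left(12 - 50\right) \left(-7 + \left(12 - 50\right)\right)} = \frac{1}{- \frac{1}{110} + 5 \left(-38\right) \left(-7 - 38\right)} = \frac{1}{- \frac{1}{110} + 5 \left(-38\right) \left(-45\right)} = \frac{1}{- \frac{1}{110} + 8550} = \frac{1}{\frac{940499}{110}} = \frac{110}{940499}$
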